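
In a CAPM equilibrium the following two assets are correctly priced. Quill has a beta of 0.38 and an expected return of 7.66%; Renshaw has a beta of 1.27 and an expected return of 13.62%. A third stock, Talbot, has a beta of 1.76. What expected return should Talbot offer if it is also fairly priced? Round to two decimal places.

16.90%

MRP (SML slope) = (13.62% − 7.66%) / (1.27 − 0.38) = 5.96% / 0.89 = 6.6966%
R_f (intercept) = 7.66% − 0.38 × 6.6966% = 5.1153%
E(R_Talbot) = R_f + β × MRP = 5.1153% + 1.76 × 6.6966% = 16.90%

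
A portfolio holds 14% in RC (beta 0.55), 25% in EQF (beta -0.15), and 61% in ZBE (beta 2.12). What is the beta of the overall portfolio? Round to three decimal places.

1.333

β_P = Σ w_i β_i = 0.14×0.55 + 0.25×-0.15 + 0.61×2.12 = 1.3327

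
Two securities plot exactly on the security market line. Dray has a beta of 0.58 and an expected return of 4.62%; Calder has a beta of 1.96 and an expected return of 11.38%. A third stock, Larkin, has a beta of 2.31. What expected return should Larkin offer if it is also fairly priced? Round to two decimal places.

13.09%

MRP (SML slope) = (11.38% − 4.62%) / (1.96 − 0.58) = 6.76% / 1.38 = 4.8986%
R_f (intercept) = 4.62% − 0.58 × 4.8986% = 1.7788%
E(R_Larkin) = R_f + β × MRP = 1.7788% + 2.31 × 4.8986% = 13.09%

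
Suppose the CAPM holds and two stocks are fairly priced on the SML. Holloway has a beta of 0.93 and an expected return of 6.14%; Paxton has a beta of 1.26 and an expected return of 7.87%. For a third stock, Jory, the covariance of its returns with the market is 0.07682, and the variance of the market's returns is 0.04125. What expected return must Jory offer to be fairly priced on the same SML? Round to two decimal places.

11.03%

MRP = (7.87% − 6.14%) / (1.26 − 0.93) = 5.2424%
R_f = 6.14% − 0.93 × 5.2424% = 1.2646%
β_Jory = Cov / Var(R_m) = 0.07682 / 0.04125 = 1.8623
E(R_Jory) = R_f + β × MRP = 1.2646% + 1.8623 × 5.2424% = 11.03%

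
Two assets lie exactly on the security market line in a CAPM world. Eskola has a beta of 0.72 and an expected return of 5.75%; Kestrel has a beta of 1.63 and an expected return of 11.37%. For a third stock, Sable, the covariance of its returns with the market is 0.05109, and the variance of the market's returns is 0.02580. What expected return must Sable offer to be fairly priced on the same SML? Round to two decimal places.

13.53%

MRP = (11.37% − 5.75%) / (1.63 − 0.72) = 6.1758%
R_f = 5.75% − 0.72 × 6.1758% = 1.3034%
β_Sable = Cov / Var(R_m) = 0.05109 / 0.02580 = 1.9802
E(R_Sable) = R_f + β × MRP = 1.3034% + 1.9802 × 6.1758% = 13.53%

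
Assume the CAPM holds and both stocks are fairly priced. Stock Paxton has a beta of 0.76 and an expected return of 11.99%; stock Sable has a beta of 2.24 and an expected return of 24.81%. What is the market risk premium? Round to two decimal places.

8.66%

Both satisfy E(R) = R_f + β·MRP, so the slope of the SML is
MRP = (24.81% − 11.99%) / (2.24 − 0.76) = 12.82% / 1.48 = 8.6622%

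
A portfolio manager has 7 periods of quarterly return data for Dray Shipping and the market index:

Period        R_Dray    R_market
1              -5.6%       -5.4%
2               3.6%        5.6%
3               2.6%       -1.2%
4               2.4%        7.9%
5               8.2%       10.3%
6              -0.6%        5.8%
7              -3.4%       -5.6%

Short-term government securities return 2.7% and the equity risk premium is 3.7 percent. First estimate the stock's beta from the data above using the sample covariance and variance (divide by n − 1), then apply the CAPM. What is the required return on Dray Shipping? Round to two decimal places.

4.88%

Mean R_i = (-5.6 + 3.6 + 2.6 + 2.4 + 8.2 − 0.6 − 3.4) / 7 = 1.0286%
Mean R_m = (-5.4 + 5.6 − 1.2 + 7.9 + 10.3 + 5.8 − 5.6) / 7 = 2.4857%
Σ(R_i − R̄_i)(R_m − R̄_m) = 148.3629  ⇒  Cov = 148.3629 / 6 = 24.7272
Σ(R_m − R̄_m)² = 252.2086  ⇒  Var(R_m) = 252.2086 / 6 = 42.0348
β = Cov / Var(R_m) = 24.7272 / 42.0348 = 0.5883
E(R) = R_f + β × MRP = 2.7% + 0.5883 × 3.7% = 4.88%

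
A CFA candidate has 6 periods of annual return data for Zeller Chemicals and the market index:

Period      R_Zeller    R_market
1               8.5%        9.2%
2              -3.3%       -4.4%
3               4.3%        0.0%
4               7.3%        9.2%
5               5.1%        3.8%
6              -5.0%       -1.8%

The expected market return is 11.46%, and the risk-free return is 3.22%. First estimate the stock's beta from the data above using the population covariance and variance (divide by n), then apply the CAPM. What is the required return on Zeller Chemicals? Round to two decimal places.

10.43%

Mean R_i = (8.5 − 3.3 + 4.3 + 7.3 + 5.1 − 5.0) / 6 = 2.8167%
Mean R_m = (9.2 − 4.4 + 0.0 + 9.2 + 3.8 − 1.8) / 6 = 2.6667%
Σ(R_i − R̄_i)(R_m − R̄_m) = 143.1933  ⇒  Cov = 143.1933 / 6 = 23.8656
Σ(R_m − R̄_m)² = 163.6533  ⇒  Var(R_m) = 163.6533 / 6 = 27.2756
β = Cov / Var(R_m) = 23.8656 / 27.2756 = 0.8750
MRP = 11.46% − 3.22% = 8.24%
E(R) = R_f + β × MRP = 3.22% + 0.8750 × 8.24% = 10.43%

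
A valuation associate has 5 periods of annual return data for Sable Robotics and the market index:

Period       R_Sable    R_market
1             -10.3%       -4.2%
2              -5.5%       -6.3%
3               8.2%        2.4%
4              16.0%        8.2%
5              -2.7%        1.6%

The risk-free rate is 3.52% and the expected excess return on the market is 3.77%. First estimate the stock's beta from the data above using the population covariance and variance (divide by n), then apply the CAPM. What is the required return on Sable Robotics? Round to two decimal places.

9.86%

Mean R_i = (-10.3 − 5.5 + 8.2 + 16.0 − 2.7) / 5 = 1.1400%
Mean R_m = (-4.2 − 6.3 + 2.4 + 8.2 + 1.6) / 5 = 0.3400%
Σ(R_i − R̄_i)(R_m − R̄_m) = 222.5320  ⇒  Cov = 222.5320 / 5 = 44.5064
Σ(R_m − R̄_m)² = 132.3120  ⇒  Var(R_m) = 132.3120 / 5 = 26.4624
β = Cov / Var(R_m) = 44.5064 / 26.4624 = 1.6819
E(R) = R_f + β × MRP = 3.52% + 1.6819 × 3.77% = 9.86%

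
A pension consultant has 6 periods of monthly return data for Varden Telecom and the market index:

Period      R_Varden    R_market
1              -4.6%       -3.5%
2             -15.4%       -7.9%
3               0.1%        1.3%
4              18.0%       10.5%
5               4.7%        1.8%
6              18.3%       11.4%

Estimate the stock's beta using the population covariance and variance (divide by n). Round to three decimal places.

1.717

Mean R_i = (-4.6 − 15.4 + 0.1 + 18.0 + 4.7 + 18.3) / 6 = 3.5167%
Mean R_m = (-3.5 − 7.9 + 1.3 + 10.5 + 1.8 + 11.4) / 6 = 2.2667%
Σ(R_i − R̄_i)(R_m − R̄_m) = 496.1433  ⇒  Cov = 496.1433 / 6 = 82.6906
Σ(R_m − R̄_m)² = 288.9733  ⇒  Var(R_m) = 288.9733 / 6 = 48.1622
β = Cov / Var(R_m) = 82.6906 / 48.1622 = 1.7169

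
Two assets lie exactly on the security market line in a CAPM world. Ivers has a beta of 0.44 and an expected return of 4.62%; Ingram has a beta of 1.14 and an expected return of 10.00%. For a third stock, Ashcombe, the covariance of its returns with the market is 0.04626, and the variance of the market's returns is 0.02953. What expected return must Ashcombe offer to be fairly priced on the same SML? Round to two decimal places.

13.28%

MRP = (10.00% − 4.62%) / (1.14 − 0.44) = 7.6857%
R_f = 4.62% − 0.44 × 7.6857% = 1.2383%
β_Ashcombe = Cov / Var(R_m) = 0.04626 / 0.02953 = 1.5665
E(R_Ashcombe) = R_f + β × MRP = 1.2383% + 1.5665 × 7.6857% = 13.28%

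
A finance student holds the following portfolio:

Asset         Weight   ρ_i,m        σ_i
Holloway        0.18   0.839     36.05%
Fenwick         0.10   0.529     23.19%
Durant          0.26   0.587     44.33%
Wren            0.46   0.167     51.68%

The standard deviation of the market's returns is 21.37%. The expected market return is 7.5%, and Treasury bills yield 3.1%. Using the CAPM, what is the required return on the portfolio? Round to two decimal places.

β_Holloway = 0.839 × 36.05% / 21.37% = 1.4153
β_Fenwick = 0.529 × 23.19% / 21.37% = 0.5741
β_Durant = 0.587 × 44.33% / 21.37% = 1.2177
β_Wren = 0.167 × 51.68% / 21.37% = 0.4039
β_P = Σ w_i β_i = 0.18×1.4153 + 0.10×0.5741 + 0.26×1.2177 + 0.46×0.4039 = 0.8146
MRP = 7.5% − 3.1% = 4.40%
E(R_P) = R_f + β_P × MRP = 3.1% + 0.8146 × 4.4% = 6.68%

6.68%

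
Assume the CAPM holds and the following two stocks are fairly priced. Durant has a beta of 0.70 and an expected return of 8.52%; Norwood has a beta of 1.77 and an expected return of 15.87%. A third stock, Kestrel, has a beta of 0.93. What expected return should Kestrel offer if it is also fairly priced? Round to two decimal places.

MRP (SML slope) = (15.87% − 8.52%) / (1.77 − 0.70) = 7.35% / 1.07 = 6.8692%
R_f (intercept) = 8.52% − 0.70 × 6.8692% = 3.7116%
E(R_Kestrel) = R_f + β × MRP = 3.7116% + 0.93 × 6.8692% = 10.10%

10.10%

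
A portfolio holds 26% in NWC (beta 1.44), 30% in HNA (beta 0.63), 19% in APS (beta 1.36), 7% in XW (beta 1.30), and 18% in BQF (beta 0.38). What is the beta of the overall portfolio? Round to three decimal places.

0.981

β_P = Σ w_i β_i = 0.26×1.44 + 0.30×0.63 + 0.19×1.36 + 0.07×1.30 + 0.18×0.38 = 0.9812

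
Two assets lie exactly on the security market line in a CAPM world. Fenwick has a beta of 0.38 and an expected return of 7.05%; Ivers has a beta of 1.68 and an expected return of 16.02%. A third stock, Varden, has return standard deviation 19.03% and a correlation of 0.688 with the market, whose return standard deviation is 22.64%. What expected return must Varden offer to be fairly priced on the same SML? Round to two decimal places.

MRP = (16.02% − 7.05%) / (1.68 − 0.38) = 6.9000%
R_f = 7.05% − 0.38 × 6.9000% = 4.4280%
β_Varden = ρ·σ_i/σ_m = 0.688 × 19.03 / 22.64 = 0.5783
E(R_Varden) = R_f + β × MRP = 4.4280% + 0.5783 × 6.9000% = 8.42%

8.42%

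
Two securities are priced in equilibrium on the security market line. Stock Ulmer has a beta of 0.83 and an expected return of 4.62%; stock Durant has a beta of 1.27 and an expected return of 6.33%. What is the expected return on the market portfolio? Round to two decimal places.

5.28%

Both satisfy E(R) = R_f + β·MRP, so the slope of the SML is
MRP = (6.33% − 4.62%) / (1.27 − 0.83) = 1.71% / 0.44 = 3.8864%
R_f = E(R_Ulmer) − β_Ulmer·MRP = 4.62% − 0.83 × 3.8864% = 1.3943%
E(R_m) = R_f + MRP = 1.3943% + 3.8864% = 5.28%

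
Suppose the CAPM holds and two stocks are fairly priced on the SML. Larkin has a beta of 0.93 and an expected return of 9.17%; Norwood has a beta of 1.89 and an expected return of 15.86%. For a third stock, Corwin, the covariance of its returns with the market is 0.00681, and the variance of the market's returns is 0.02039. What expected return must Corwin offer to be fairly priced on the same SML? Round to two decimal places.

MRP = (15.86% − 9.17%) / (1.89 − 0.93) = 6.9688%
R_f = 9.17% − 0.93 × 6.9688% = 2.6890%
β_Corwin = Cov / Var(R_m) = 0.00681 / 0.02039 = 0.3340
E(R_Corwin) = R_f + β × MRP = 2.6890% + 0.3340 × 6.9688% = 5.02%

5.02%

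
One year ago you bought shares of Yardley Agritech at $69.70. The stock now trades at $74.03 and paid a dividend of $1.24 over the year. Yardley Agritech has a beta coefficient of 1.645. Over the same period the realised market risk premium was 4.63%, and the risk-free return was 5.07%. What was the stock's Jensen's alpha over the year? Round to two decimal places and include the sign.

Realised HPR = (P1 + D1 − P0) / P0 = (74.03 + 1.24 − 69.70) / 69.70 = 5.57 / 69.70 = 7.9914%
CAPM required = R_f + β·MRP = 5.07% + 1.645 × 4.63% = 12.68635%
α = realised − required = 7.9914% − 12.68635% = -4.69%

-4.69%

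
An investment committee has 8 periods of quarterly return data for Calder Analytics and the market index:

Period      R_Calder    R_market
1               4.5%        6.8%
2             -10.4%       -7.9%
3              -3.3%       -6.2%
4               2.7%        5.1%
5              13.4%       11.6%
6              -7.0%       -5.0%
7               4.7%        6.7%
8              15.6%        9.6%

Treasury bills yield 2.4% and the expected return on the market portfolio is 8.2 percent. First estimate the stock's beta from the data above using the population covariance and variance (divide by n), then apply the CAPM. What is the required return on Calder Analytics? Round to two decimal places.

8.90%

Mean R_i = (4.5 − 10.4 − 3.3 + 2.7 + 13.4 − 7.0 + 4.7 + 15.6) / 8 = 2.5250%
Mean R_m = (6.8 − 7.9 − 6.2 + 5.1 + 11.6 − 5.0 + 6.7 + 9.6) / 8 = 2.5875%
Σ(R_i − R̄_i)(R_m − R̄_m) = 466.4125  ⇒  Cov = 466.4125 / 8 = 58.3016
Σ(R_m − R̄_m)² = 416.1488  ⇒  Var(R_m) = 416.1488 / 8 = 52.0186
β = Cov / Var(R_m) = 58.3016 / 52.0186 = 1.1208
MRP = 8.2% − 2.4% = 5.80%
E(R) = R_f + β × MRP = 2.4% + 1.1208 × 5.8% = 8.90%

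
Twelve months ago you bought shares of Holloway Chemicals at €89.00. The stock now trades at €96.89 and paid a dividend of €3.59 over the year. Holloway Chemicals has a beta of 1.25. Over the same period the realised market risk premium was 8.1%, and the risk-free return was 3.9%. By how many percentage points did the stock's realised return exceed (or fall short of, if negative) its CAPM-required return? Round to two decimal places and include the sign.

-1.13%

Realised HPR = (P1 + D1 − P0) / P0 = (96.89 + 3.59 − 89.00) / 89.00 = 11.48 / 89.00 = 12.8989%
CAPM required = R_f + β·MRP = 3.9% + 1.25 × 8.1% = 14.0250%
α = realised − required = 12.8989% − 14.0250% = -1.13%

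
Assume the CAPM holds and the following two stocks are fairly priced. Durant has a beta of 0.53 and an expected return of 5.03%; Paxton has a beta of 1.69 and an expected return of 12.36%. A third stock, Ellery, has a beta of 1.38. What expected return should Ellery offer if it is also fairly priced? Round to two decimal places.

MRP (SML slope) = (12.36% − 5.03%) / (1.69 − 0.53) = 7.33% / 1.16 = 6.3190%
R_f (intercept) = 5.03% − 0.53 × 6.3190% = 1.6809%
E(R_Ellery) = R_f + β × MRP = 1.6809% + 1.38 × 6.3190% = 10.40%

10.40%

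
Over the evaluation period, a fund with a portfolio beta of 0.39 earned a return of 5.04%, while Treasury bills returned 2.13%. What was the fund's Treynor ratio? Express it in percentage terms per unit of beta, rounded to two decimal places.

Treynor = (R_P − R_f) / β_P = (5.04% − 2.13%) / 0.3900 = 2.91% / 0.3900 = 7.46%

7.46%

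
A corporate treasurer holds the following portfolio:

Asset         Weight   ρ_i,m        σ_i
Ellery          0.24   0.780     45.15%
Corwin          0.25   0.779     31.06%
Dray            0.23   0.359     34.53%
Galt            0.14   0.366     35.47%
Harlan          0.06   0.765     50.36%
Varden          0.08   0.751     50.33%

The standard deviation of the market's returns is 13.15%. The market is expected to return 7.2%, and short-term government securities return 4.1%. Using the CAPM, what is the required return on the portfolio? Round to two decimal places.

9.88%

β_Ellery = 0.780 × 45.15% / 13.15% = 2.6781
β_Corwin = 0.779 × 31.06% / 13.15% = 1.8400
β_Dray = 0.359 × 34.53% / 13.15% = 0.9427
β_Galt = 0.366 × 35.47% / 13.15% = 0.9872
β_Harlan = 0.765 × 50.36% / 13.15% = 2.9297
β_Varden = 0.751 × 50.33% / 13.15% = 2.8744
β_P = Σ w_i β_i = 0.24×2.6781 + 0.25×1.8400 + 0.23×0.9427 + 0.14×0.9872 + 0.06×2.9297 + 0.08×2.8744 = 1.8635
MRP = 7.2% − 4.1% = 3.10%
E(R_P) = R_f + β_P × MRP = 4.1% + 1.8635 × 3.1% = 9.88%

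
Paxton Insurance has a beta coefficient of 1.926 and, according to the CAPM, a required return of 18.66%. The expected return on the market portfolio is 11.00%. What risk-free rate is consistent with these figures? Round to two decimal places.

E(R) = R_f + β(E(R_m) − R_f) = R_f(1 − β) + β·E(R_m)
18.66% = R_f × (1 − 1.926) + 1.926 × 11.00%
18.66% = R_f × -0.926 + 21.18600%
R_f = (18.66% − 21.18600%) / -0.926 = 2.73%

2.73%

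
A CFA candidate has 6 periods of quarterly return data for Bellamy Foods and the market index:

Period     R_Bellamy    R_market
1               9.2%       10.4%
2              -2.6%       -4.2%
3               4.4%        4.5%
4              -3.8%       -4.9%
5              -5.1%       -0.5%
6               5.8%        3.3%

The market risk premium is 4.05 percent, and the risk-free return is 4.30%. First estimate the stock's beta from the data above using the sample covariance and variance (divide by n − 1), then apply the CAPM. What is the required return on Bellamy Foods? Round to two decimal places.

8.03%

Mean R_i = (9.2 − 2.6 + 4.4 − 3.8 − 5.1 + 5.8) / 6 = 1.3167%
Mean R_m = (10.4 − 4.2 + 4.5 − 4.9 − 0.5 + 3.3) / 6 = 1.4333%
Σ(R_i − R̄_i)(R_m − R̄_m) = 155.3867  ⇒  Cov = 155.3867 / 5 = 31.0773
Σ(R_m − R̄_m)² = 168.8733  ⇒  Var(R_m) = 168.8733 / 5 = 33.7747
β = Cov / Var(R_m) = 31.0773 / 33.7747 = 0.9201
E(R) = R_f + β × MRP = 4.30% + 0.9201 × 4.05% = 8.03%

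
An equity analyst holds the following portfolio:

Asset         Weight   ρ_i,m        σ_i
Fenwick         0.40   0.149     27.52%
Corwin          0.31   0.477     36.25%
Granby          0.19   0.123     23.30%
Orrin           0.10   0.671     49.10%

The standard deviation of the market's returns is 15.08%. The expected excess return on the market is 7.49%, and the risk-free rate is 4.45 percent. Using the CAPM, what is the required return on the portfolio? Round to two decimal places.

β_Fenwick = 0.149 × 27.52% / 15.08% = 0.2719
β_Corwin = 0.477 × 36.25% / 15.08% = 1.1466
β_Granby = 0.123 × 23.30% / 15.08% = 0.1900
β_Orrin = 0.671 × 49.10% / 15.08% = 2.1848
β_P = Σ w_i β_i = 0.40×0.2719 + 0.31×1.1466 + 0.19×0.1900 + 0.10×2.1848 = 0.7188
E(R_P) = R_f + β_P × MRP = 4.45% + 0.7188 × 7.49% = 9.83%

9.83%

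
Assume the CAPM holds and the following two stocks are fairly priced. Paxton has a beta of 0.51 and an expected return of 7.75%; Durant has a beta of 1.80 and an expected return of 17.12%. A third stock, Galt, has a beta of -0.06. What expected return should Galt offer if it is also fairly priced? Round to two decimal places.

MRP (SML slope) = (17.12% − 7.75%) / (1.80 − 0.51) = 9.37% / 1.29 = 7.2636%
R_f (intercept) = 7.75% − 0.51 × 7.2636% = 4.0456%
E(R_Galt) = R_f + β × MRP = 4.0456% + -0.06 × 7.2636% = 3.61%

3.61%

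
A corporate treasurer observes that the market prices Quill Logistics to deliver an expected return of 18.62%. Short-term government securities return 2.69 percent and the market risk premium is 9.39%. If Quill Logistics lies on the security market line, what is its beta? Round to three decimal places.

1.696

β = (E(R) − R_f) / MRP = (18.62% − 2.69%) / 9.39% = 15.93% / 9.39% = 1.696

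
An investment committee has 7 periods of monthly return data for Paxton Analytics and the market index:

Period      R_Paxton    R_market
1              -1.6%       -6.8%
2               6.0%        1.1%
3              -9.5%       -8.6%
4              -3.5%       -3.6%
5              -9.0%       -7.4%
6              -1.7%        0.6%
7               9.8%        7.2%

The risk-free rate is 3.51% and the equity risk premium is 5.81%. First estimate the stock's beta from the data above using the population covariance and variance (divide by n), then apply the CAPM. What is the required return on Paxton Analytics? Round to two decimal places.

10.10%

Mean R_i = (-1.6 + 6.0 − 9.5 − 3.5 − 9.0 − 1.7 + 9.8) / 7 = -1.3571%
Mean R_m = (-6.8 + 1.1 − 8.6 − 3.6 − 7.4 + 0.6 + 7.2) / 7 = -2.5000%
Σ(R_i − R̄_i)(R_m − R̄_m) = 224.1700  ⇒  Cov = 224.1700 / 7 = 32.0243
Σ(R_m − R̄_m)² = 197.5800  ⇒  Var(R_m) = 197.5800 / 7 = 28.2257
β = Cov / Var(R_m) = 32.0243 / 28.2257 = 1.1346
E(R) = R_f + β × MRP = 3.51% + 1.1346 × 5.81% = 10.10%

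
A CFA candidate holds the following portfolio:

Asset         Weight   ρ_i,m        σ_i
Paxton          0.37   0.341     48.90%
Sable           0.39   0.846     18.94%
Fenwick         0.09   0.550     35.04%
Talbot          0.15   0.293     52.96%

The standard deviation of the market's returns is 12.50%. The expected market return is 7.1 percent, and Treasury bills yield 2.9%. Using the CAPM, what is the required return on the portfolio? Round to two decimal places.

β_Paxton = 0.341 × 48.90% / 12.50% = 1.3340
β_Sable = 0.846 × 18.94% / 12.50% = 1.2819
β_Fenwick = 0.550 × 35.04% / 12.50% = 1.5418
β_Talbot = 0.293 × 52.96% / 12.50% = 1.2414
β_P = Σ w_i β_i = 0.37×1.3340 + 0.39×1.2819 + 0.09×1.5418 + 0.15×1.2414 = 1.3185
MRP = 7.1% − 2.9% = 4.20%
E(R_P) = R_f + β_P × MRP = 2.9% + 1.3185 × 4.2% = 8.44%

8.44%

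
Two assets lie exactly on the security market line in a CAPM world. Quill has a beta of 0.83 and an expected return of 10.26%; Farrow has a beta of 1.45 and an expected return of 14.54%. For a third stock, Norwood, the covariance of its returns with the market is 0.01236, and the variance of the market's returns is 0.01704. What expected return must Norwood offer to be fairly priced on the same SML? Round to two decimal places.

MRP = (14.54% − 10.26%) / (1.45 − 0.83) = 6.9032%
R_f = 10.26% − 0.83 × 6.9032% = 4.5303%
β_Norwood = Cov / Var(R_m) = 0.01236 / 0.01704 = 0.7254
E(R_Norwood) = R_f + β × MRP = 4.5303% + 0.7254 × 6.9032% = 9.54%

9.54%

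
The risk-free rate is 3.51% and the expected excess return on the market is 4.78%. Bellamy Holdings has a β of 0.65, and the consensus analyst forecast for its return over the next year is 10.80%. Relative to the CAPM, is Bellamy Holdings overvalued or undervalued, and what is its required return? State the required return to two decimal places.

Undervalued; required return 6.62%

Required return = R_f + β·MRP = 3.51% + 0.65 × 4.78% = 6.62%
Forecast 10.80% > required 6.62% → the stock plots above the SML → undervalued.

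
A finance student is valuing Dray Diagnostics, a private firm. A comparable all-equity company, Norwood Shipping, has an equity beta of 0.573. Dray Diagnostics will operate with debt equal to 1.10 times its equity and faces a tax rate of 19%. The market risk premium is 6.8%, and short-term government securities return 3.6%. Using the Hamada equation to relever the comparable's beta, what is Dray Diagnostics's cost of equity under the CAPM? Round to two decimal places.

β_L = β_U × [1 + (1 − t)(D/E)] = 0.573 × [1 + (1 − 0.19) × 1.10]
    = 0.573 × [1 + 0.81 × 1.10] = 0.573 × 1.8910 = 1.0835
E(R) = R_f + β_L × MRP = 3.6% + 1.0835 × 6.8% = 10.97%

10.97%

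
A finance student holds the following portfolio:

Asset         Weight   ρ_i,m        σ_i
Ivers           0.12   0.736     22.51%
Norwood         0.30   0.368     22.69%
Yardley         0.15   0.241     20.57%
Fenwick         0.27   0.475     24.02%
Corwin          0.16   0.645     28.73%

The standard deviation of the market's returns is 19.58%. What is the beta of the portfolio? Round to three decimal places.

β_Ivers = 0.736 × 22.51% / 19.58% = 0.8461
β_Norwood = 0.368 × 22.69% / 19.58% = 0.4265
β_Yardley = 0.241 × 20.57% / 19.58% = 0.2532
β_Fenwick = 0.475 × 24.02% / 19.58% = 0.5827
β_Corwin = 0.645 × 28.73% / 19.58% = 0.9464
β_P = Σ w_i β_i = 0.12×0.8461 + 0.30×0.4265 + 0.15×0.2532 + 0.27×0.5827 + 0.16×0.9464 = 0.5762

0.576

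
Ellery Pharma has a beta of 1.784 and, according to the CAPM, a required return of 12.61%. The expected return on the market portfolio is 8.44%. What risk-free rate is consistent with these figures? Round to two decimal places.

E(R) = R_f + β(E(R_m) − R_f) = R_f(1 − β) + β·E(R_m)
12.61% = R_f × (1 − 1.784) + 1.784 × 8.44%
12.61% = R_f × -0.784 + 15.05696%
R_f = (12.61% − 15.05696%) / -0.784 = 3.12%

3.12%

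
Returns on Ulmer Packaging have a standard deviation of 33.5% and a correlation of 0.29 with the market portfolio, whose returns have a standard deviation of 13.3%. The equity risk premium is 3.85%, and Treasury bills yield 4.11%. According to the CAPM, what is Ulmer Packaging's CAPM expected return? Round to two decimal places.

6.92%

β = ρ × σ_i / σ_m = 0.29 × 33.5% / 13.3% = 0.7305
E(R) = 4.11% + 0.7305 × 3.85% = 6.92%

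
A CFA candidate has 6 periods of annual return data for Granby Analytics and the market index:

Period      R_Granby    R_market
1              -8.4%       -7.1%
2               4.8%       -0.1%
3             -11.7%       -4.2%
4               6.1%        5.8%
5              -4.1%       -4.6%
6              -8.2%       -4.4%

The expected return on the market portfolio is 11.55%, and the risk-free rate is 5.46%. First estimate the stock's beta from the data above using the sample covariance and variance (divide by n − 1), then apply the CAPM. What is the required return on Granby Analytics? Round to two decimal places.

Mean R_i = (-8.4 + 4.8 − 11.7 + 6.1 − 4.1 − 8.2) / 6 = -3.5833%
Mean R_m = (-7.1 − 0.1 − 4.2 + 5.8 − 4.6 − 4.4) / 6 = -2.4333%
Σ(R_i − R̄_i)(R_m − R̄_m) = 146.3033  ⇒  Cov = 146.3033 / 5 = 29.2607
Σ(R_m − R̄_m)² = 106.6933  ⇒  Var(R_m) = 106.6933 / 5 = 21.3387
β = Cov / Var(R_m) = 29.2607 / 21.3387 = 1.3713
MRP = 11.55% − 5.46% = 6.09%
E(R) = R_f + β × MRP = 5.46% + 1.3713 × 6.09% = 13.81%

13.81%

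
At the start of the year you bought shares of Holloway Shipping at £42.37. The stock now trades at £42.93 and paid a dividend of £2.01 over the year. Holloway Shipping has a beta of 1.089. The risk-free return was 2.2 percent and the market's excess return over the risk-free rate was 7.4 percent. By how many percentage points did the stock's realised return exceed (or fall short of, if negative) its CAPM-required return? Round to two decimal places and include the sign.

Realised HPR = (P1 + D1 − P0) / P0 = (42.93 + 2.01 − 42.37) / 42.37 = 2.57 / 42.37 = 6.0656%
CAPM required = R_f + β·MRP = 2.2% + 1.089 × 7.4% = 10.2586%
α = realised − required = 6.0656% − 10.2586% = -4.19%

-4.19%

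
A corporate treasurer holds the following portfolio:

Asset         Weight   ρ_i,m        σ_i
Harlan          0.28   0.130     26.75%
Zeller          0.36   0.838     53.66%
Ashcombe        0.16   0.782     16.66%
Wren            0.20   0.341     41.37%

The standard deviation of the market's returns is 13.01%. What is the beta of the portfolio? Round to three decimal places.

β_Harlan = 0.130 × 26.75% / 13.01% = 0.2673
β_Zeller = 0.838 × 53.66% / 13.01% = 3.4563
β_Ashcombe = 0.782 × 16.66% / 13.01% = 1.0014
β_Wren = 0.341 × 41.37% / 13.01% = 1.0843
β_P = Σ w_i β_i = 0.28×0.2673 + 0.36×3.4563 + 0.16×1.0014 + 0.20×1.0843 = 1.6962

1.696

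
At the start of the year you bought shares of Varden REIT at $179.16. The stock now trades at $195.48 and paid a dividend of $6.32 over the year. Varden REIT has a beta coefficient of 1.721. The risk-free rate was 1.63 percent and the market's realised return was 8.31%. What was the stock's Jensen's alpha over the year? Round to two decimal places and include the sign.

-0.49%

Realised HPR = (P1 + D1 − P0) / P0 = (195.48 + 6.32 − 179.16) / 179.16 = 22.64 / 179.16 = 12.6367%
MRP = 8.31% − 1.63% = 6.68%
CAPM required = R_f + β·MRP = 1.63% + 1.721 × 6.68% = 13.12628%
α = realised − required = 12.6367% − 13.12628% = -0.49%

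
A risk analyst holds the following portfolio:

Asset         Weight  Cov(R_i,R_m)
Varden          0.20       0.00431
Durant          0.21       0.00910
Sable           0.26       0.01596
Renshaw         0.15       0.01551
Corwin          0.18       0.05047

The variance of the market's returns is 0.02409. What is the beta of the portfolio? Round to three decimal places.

0.761

β_Varden = 0.00431 / 0.02409 = 0.1789
β_Durant = 0.00910 / 0.02409 = 0.3778
β_Sable = 0.01596 / 0.02409 = 0.6625
β_Renshaw = 0.01551 / 0.02409 = 0.6438
β_Corwin = 0.05047 / 0.02409 = 2.0951
β_P = Σ w_i β_i = 0.20×0.1789 + 0.21×0.3778 + 0.26×0.6625 + 0.15×0.6438 + 0.18×2.0951 = 0.7611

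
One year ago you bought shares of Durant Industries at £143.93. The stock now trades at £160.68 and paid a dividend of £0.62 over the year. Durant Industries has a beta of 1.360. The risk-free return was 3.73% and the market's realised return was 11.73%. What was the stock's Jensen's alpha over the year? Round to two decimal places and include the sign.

Realised HPR = (P1 + D1 − P0) / P0 = (160.68 + 0.62 − 143.93) / 143.93 = 17.37 / 143.93 = 12.0684%
MRP = 11.73% − 3.73% = 8.00%
CAPM required = R_f + β·MRP = 3.73% + 1.360 × 8.00% = 14.61000%
α = realised − required = 12.0684% − 14.61000% = -2.54%

-2.54%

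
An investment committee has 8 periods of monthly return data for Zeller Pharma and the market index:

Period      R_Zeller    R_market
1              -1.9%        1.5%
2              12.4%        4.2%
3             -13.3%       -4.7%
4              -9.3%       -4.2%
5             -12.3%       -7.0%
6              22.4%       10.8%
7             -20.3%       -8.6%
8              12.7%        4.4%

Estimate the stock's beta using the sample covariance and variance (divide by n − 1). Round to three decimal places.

Mean R_i = (-1.9 + 12.4 − 13.3 − 9.3 − 12.3 + 22.4 − 20.3 + 12.7) / 8 = -1.2000%
Mean R_m = (1.5 + 4.2 − 4.7 − 4.2 − 7.0 + 10.8 − 8.6 + 4.4) / 8 = -0.4500%
Σ(R_i − R̄_i)(R_m − R̄_m) = 704.9600  ⇒  Cov = 704.9600 / 7 = 100.7086
Σ(R_m − R̄_m)² = 316.9600  ⇒  Var(R_m) = 316.9600 / 7 = 45.2800
β = Cov / Var(R_m) = 100.7086 / 45.2800 = 2.2241

2.224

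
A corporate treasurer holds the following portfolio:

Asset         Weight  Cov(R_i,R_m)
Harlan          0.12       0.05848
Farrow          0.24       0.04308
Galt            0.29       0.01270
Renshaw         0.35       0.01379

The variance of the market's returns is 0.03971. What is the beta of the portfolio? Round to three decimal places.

0.651

β_Harlan = 0.05848 / 0.03971 = 1.4727
β_Farrow = 0.04308 / 0.03971 = 1.0849
β_Galt = 0.01270 / 0.03971 = 0.3198
β_Renshaw = 0.01379 / 0.03971 = 0.3473
β_P = Σ w_i β_i = 0.12×1.4727 + 0.24×1.0849 + 0.29×0.3198 + 0.35×0.3473 = 0.6514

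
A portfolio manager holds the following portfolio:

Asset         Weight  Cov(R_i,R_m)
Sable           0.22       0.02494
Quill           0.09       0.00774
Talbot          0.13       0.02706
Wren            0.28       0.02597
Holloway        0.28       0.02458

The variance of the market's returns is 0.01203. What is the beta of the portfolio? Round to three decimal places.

1.983

β_Sable = 0.02494 / 0.01203 = 2.0732
β_Quill = 0.00774 / 0.01203 = 0.6434
β_Talbot = 0.02706 / 0.01203 = 2.2494
β_Wren = 0.02597 / 0.01203 = 2.1588
β_Holloway = 0.02458 / 0.01203 = 2.0432
β_P = Σ w_i β_i = 0.22×2.0732 + 0.09×0.6434 + 0.13×2.2494 + 0.28×2.1588 + 0.28×2.0432 = 1.9830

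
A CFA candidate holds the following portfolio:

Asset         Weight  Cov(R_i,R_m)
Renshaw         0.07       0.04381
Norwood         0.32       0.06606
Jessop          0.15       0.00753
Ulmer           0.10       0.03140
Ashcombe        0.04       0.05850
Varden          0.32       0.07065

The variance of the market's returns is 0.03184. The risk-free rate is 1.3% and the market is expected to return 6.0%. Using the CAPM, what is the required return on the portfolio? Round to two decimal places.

β_Renshaw = 0.04381 / 0.03184 = 1.3759
β_Norwood = 0.06606 / 0.03184 = 2.0747
β_Jessop = 0.00753 / 0.03184 = 0.2365
β_Ulmer = 0.03140 / 0.03184 = 0.9862
β_Ashcombe = 0.05850 / 0.03184 = 1.8373
β_Varden = 0.07065 / 0.03184 = 2.2189
β_P = Σ w_i β_i = 0.07×1.3759 + 0.32×2.0747 + 0.15×0.2365 + 0.10×0.9862 + 0.04×1.8373 + 0.32×2.2189 = 1.6779
MRP = 6.0% − 1.3% = 4.70%
E(R_P) = R_f + β_P × MRP = 1.3% + 1.6779 × 4.7% = 9.19%

9.19%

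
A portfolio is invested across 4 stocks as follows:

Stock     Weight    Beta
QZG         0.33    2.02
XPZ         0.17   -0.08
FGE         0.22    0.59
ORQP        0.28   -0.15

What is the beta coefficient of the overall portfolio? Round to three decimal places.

β_P = Σ w_i β_i = 0.33×2.02 + 0.17×-0.08 + 0.22×0.59 + 0.28×-0.15 = 0.7408

0.741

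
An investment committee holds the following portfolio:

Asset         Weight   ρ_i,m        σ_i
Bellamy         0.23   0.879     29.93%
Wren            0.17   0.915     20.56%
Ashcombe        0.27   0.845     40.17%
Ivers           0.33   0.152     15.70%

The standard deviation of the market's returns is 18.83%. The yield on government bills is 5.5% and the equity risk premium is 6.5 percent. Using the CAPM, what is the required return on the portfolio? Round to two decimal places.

β_Bellamy = 0.879 × 29.93% / 18.83% = 1.3972
β_Wren = 0.915 × 20.56% / 18.83% = 0.9991
β_Ashcombe = 0.845 × 40.17% / 18.83% = 1.8026
β_Ivers = 0.152 × 15.70% / 18.83% = 0.1267
β_P = Σ w_i β_i = 0.23×1.3972 + 0.17×0.9991 + 0.27×1.8026 + 0.33×0.1267 = 1.0197
E(R_P) = R_f + β_P × MRP = 5.5% + 1.0197 × 6.5% = 12.13%

12.13%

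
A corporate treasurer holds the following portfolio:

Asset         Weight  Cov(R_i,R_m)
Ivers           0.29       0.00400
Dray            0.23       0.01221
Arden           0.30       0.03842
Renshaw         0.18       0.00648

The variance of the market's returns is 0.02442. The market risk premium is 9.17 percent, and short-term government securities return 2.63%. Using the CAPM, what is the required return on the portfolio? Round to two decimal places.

8.89%

β_Ivers = 0.00400 / 0.02442 = 0.1638
β_Dray = 0.01221 / 0.02442 = 0.5000
β_Arden = 0.03842 / 0.02442 = 1.5733
β_Renshaw = 0.00648 / 0.02442 = 0.2654
β_P = Σ w_i β_i = 0.29×0.1638 + 0.23×0.5000 + 0.30×1.5733 + 0.18×0.2654 = 0.6823
E(R_P) = R_f + β_P × MRP = 2.63% + 0.6823 × 9.17% = 8.89%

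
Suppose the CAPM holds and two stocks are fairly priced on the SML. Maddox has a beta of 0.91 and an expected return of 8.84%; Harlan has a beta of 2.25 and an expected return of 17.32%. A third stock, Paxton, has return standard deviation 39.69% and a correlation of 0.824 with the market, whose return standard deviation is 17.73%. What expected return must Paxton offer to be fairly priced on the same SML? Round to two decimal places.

14.75%

MRP = (17.32% − 8.84%) / (2.25 − 0.91) = 6.3284%
R_f = 8.84% − 0.91 × 6.3284% = 3.0812%
β_Paxton = ρ·σ_i/σ_m = 0.824 × 39.69 / 17.73 = 1.8446
E(R_Paxton) = R_f + β × MRP = 3.0812% + 1.8446 × 6.3284% = 14.75%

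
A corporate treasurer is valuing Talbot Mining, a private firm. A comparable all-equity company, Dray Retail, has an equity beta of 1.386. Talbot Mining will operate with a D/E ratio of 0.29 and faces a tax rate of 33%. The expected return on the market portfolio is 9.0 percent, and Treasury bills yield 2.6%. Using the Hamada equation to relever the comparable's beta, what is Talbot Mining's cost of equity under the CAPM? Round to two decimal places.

13.19%

β_L = β_U × [1 + (1 − t)(D/E)] = 1.386 × [1 + (1 − 0.33) × 0.29]
    = 1.386 × [1 + 0.67 × 0.29] = 1.386 × 1.1943 = 1.6553
MRP = 9.0% − 2.6% = 6.40%
E(R) = R_f + β_L × MRP = 2.6% + 1.6553 × 6.4% = 13.19%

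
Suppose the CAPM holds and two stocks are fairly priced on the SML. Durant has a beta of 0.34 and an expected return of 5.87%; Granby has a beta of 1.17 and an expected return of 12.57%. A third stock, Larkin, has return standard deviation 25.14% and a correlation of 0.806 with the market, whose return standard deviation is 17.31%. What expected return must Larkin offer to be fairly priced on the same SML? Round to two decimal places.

MRP = (12.57% − 5.87%) / (1.17 − 0.34) = 8.0723%
R_f = 5.87% − 0.34 × 8.0723% = 3.1254%
β_Larkin = ρ·σ_i/σ_m = 0.806 × 25.14 / 17.31 = 1.1706
E(R_Larkin) = R_f + β × MRP = 3.1254% + 1.1706 × 8.0723% = 12.57%

12.57%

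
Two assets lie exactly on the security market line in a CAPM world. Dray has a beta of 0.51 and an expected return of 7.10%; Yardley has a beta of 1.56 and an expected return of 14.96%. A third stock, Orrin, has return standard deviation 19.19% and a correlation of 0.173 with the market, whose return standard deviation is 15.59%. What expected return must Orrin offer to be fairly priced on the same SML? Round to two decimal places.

4.88%

MRP = (14.96% − 7.10%) / (1.56 − 0.51) = 7.4857%
R_f = 7.10% − 0.51 × 7.4857% = 3.2823%
β_Orrin = ρ·σ_i/σ_m = 0.173 × 19.19 / 15.59 = 0.2129
E(R_Orrin) = R_f + β × MRP = 3.2823% + 0.2129 × 7.4857% = 4.88%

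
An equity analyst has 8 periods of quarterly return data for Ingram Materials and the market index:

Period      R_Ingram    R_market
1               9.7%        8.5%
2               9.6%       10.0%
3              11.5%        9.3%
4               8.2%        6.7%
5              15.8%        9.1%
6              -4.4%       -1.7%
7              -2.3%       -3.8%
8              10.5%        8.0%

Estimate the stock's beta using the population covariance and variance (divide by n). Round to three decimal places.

1.220

Mean R_i = (9.7 + 9.6 + 11.5 + 8.2 + 15.8 − 4.4 − 2.3 + 10.5) / 8 = 7.3250%
Mean R_m = (8.5 + 10.0 + 9.3 + 6.7 + 9.1 − 1.7 − 3.8 + 8.0) / 8 = 5.7625%
Σ(R_i − R̄_i)(R_m − R̄_m) = 246.6575  ⇒  Cov = 246.6575 / 8 = 30.8322
Σ(R_m − R̄_m)² = 202.1188  ⇒  Var(R_m) = 202.1188 / 8 = 25.2649
β = Cov / Var(R_m) = 30.8322 / 25.2649 = 1.2204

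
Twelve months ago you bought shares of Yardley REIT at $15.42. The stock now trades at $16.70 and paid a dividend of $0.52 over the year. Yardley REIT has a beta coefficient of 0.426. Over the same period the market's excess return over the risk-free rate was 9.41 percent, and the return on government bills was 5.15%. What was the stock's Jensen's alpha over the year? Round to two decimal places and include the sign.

+2.51%

Realised HPR = (P1 + D1 − P0) / P0 = (16.70 + 0.52 − 15.42) / 15.42 = 1.80 / 15.42 = 11.6732%
CAPM required = R_f + β·MRP = 5.15% + 0.426 × 9.41% = 9.15866%
α = realised − required = 11.6732% − 9.15866% = +2.51%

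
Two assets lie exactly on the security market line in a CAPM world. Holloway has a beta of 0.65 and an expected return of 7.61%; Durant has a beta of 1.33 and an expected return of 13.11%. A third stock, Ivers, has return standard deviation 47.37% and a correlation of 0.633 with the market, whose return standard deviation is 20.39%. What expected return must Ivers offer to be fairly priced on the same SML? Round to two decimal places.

14.25%

MRP = (13.11% − 7.61%) / (1.33 − 0.65) = 8.0882%
R_f = 7.61% − 0.65 × 8.0882% = 2.3527%
β_Ivers = ρ·σ_i/σ_m = 0.633 × 47.37 / 20.39 = 1.4706
E(R_Ivers) = R_f + β × MRP = 2.3527% + 1.4706 × 8.0882% = 14.25%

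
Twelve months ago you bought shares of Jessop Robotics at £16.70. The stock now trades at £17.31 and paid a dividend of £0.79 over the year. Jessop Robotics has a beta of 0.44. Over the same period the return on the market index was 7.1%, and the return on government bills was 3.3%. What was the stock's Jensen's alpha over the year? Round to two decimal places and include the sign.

+3.41%

Realised HPR = (P1 + D1 − P0) / P0 = (17.31 + 0.79 − 16.70) / 16.70 = 1.40 / 16.70 = 8.3832%
MRP = 7.1% − 3.3% = 3.80%
CAPM required = R_f + β·MRP = 3.3% + 0.44 × 3.8% = 4.9720%
α = realised − required = 8.3832% − 4.9720% = +3.41%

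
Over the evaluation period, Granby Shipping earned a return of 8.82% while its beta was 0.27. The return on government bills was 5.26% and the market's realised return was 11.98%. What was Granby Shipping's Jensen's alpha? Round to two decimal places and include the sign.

+1.75%

Market excess return = 11.98% − 5.26% = 6.72%
CAPM benchmark = R_f + β(R_m − R_f) = 5.26% + 0.27 × 6.72% = 7.0744%
α = actual − benchmark = 8.82% − 7.0744% = +1.75%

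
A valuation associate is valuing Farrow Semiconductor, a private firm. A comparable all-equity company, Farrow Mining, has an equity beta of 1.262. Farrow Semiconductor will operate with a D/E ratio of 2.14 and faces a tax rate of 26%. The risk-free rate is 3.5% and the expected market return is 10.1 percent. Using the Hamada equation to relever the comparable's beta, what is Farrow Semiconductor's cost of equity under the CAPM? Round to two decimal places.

β_L = β_U × [1 + (1 − t)(D/E)] = 1.262 × [1 + (1 − 0.26) × 2.14]
    = 1.262 × [1 + 0.74 × 2.14] = 1.262 × 2.5836 = 3.2605
MRP = 10.1% − 3.5% = 6.60%
E(R) = R_f + β_L × MRP = 3.5% + 3.2605 × 6.6% = 25.02%

25.02%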